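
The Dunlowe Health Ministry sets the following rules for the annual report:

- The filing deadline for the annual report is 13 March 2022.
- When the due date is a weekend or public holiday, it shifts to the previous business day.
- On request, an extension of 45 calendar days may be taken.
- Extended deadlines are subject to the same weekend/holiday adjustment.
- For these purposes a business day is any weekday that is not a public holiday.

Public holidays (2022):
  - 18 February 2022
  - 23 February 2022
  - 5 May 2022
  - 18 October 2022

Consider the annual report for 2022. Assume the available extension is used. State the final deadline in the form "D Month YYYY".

25 April 2022

The stated deadline is 13 March 2022.
13 March 2022 is a Sunday, so it moves to the preceding business day, 11 March 2022 (Friday).
Add the 45 calendar-day extension to 11 March 2022: 25 April 2022.
25 April 2022 falls on a Monday, which is a business day, so no adjustment is needed.
So the filing is due 25 April 2022.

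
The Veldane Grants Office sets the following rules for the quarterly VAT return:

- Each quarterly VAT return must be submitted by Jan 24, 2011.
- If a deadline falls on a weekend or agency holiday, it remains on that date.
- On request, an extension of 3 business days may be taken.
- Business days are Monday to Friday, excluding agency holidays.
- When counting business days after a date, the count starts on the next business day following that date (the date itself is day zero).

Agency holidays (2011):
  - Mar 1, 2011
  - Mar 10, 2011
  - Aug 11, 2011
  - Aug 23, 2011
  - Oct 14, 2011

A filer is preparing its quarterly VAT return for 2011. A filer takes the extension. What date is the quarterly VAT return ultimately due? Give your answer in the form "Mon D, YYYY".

Start from the fixed due date, Jan 24, 2011.
Jan 24, 2011 is a Monday; no weekend or holiday adjustment applies.
The 3-business-day extension runs from Jan 24, 2011 to Jan 27, 2011.
Jan 27, 2011 is a Thursday; no weekend or holiday adjustment applies.
Deadline: Jan 27, 2011.

Jan 27, 2011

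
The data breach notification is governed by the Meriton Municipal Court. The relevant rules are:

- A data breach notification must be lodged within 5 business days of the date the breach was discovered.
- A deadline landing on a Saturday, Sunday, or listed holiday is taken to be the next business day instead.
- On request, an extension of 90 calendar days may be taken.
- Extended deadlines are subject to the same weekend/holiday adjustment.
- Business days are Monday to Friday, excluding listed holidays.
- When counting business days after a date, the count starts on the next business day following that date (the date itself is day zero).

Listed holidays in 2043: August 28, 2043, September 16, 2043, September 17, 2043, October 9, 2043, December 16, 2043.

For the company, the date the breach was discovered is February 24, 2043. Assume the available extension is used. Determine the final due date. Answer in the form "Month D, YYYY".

Starting the day after February 24, 2043 and counting 5 business days lands on March 3, 2043.
Since March 3, 2043 is a Tuesday and not a holiday, the date is unchanged.
With the 90-day extension, March 3, 2043 becomes June 1, 2043.
June 1, 2043 (Monday) is already a business day.
Final deadline: June 1, 2043.

June 1, 2043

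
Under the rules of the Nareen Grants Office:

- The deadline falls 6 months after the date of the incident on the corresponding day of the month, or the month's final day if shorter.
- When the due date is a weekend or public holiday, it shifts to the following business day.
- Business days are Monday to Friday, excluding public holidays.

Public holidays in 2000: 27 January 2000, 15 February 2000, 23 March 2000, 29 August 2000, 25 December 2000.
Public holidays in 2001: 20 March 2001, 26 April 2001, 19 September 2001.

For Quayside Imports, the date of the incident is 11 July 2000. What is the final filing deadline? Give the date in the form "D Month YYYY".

6 months after 11 July 2000, on the same day of the month, is 11 January 2001.
11 January 2001 (Thursday) is already a business day.
Final deadline: 11 January 2001.

11 January 2001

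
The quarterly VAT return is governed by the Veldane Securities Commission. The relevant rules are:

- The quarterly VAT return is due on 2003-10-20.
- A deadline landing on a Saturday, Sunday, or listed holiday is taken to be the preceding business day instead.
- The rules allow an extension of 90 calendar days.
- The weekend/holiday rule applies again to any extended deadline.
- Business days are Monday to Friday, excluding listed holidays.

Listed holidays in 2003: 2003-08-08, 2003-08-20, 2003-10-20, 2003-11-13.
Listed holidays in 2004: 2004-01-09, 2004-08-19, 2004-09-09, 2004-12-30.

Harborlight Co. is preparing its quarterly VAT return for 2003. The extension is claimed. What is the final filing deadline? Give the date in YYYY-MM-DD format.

2004-01-15

The statutory due date is 2003-10-20.
Because 2003-10-20 is a listed holiday, the deadline becomes 2003-10-17 (Friday).
Add the 90 calendar-day extension to 2003-10-17: 2004-01-15.
2004-01-15 is a Thursday and not a listed holiday, so it stands.
So the filing is due 2004-01-15.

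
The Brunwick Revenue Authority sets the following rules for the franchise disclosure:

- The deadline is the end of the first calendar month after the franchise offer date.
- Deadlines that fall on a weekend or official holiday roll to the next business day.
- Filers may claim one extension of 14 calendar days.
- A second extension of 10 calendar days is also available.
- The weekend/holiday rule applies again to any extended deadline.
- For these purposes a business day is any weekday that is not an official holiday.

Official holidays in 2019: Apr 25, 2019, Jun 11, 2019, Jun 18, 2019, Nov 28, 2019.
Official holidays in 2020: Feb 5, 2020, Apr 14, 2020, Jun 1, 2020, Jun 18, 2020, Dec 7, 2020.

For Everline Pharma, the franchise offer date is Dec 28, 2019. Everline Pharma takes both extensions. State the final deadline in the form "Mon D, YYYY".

1 month after Dec 28, 2019 is January 2020; that month ends on Jan 31, 2020.
Jan 31, 2020 is a Friday and not a listed holiday, so it stands.
With the 14-day extension, Jan 31, 2020 becomes Feb 14, 2020.
Feb 14, 2020 falls on a Friday, which is a business day, so no adjustment is needed.
Applying the 10-calendar-day extension: Feb 14, 2020 + 10 days = Feb 24, 2020.
Feb 24, 2020 (Monday) is already a business day.
Deadline: Feb 24, 2020.

Feb 24, 2020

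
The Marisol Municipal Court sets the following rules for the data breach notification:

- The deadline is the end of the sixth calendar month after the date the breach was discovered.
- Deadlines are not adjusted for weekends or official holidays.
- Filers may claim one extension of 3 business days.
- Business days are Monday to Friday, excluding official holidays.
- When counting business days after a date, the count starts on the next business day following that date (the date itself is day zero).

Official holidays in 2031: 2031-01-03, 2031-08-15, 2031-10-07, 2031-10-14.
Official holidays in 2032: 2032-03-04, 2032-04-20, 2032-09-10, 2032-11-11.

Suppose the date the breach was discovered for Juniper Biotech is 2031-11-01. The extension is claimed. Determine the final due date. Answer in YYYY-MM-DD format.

The sixth month after 2031-11-01 is May 2032, whose last day is 2032-05-31.
2032-05-31 is a Monday; no weekend or holiday adjustment applies.
Applying the 3-business-day extension: 3 business days after 2032-05-31 is 2032-06-03.
No adjustment is made for weekends or holidays, so 2032-06-03 stands.
So the filing is due 2032-06-03.

2032-06-03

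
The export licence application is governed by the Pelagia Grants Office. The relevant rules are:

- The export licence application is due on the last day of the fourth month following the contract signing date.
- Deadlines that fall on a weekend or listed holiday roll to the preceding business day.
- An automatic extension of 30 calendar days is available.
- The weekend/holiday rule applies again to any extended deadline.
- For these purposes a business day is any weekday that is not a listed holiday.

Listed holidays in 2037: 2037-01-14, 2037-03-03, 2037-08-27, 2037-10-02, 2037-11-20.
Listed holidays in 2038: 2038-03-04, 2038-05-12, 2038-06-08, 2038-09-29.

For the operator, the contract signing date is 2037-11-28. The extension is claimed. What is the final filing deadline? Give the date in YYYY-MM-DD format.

4 months after 2037-11-28 falls in March 2038; the last day of that month is 2038-03-31.
2038-03-31 falls on a Wednesday, which is a business day, so no adjustment is needed.
With the 30-day extension, 2038-03-31 becomes 2038-04-30.
Since 2038-04-30 is a Friday and not a holiday, the date is unchanged.
The final due date is 2038-04-30.

2038-04-30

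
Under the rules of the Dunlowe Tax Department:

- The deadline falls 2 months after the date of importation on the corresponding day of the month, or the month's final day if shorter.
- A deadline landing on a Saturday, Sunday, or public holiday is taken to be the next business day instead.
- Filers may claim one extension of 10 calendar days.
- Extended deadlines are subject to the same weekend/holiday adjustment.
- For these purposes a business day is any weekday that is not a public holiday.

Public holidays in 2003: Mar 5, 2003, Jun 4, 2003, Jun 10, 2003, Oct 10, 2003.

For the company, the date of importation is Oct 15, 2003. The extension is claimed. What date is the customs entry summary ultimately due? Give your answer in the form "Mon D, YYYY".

Dec 25, 2003

2 months from Oct 15, 2003 is Dec 15, 2003.
Since Dec 15, 2003 is a Monday and not a holiday, the date is unchanged.
The 10-calendar-day extension moves the deadline from Dec 15, 2003 to Dec 25, 2003.
Dec 25, 2003 (Thursday) is already a business day.
The final due date is Dec 25, 2003.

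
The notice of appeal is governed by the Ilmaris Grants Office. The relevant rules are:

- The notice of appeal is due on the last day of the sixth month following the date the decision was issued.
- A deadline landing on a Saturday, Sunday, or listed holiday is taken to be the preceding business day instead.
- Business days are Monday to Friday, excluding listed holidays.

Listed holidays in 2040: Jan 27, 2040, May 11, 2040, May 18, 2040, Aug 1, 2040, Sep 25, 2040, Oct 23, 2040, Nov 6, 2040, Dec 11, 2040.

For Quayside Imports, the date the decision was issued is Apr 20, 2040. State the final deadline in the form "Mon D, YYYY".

6 months after Apr 20, 2040 is October 2040; that month ends on Oct 31, 2040.
Oct 31, 2040 falls on a Wednesday, which is a business day, so no adjustment is needed.
The final due date is Oct 31, 2040.

Oct 31, 2040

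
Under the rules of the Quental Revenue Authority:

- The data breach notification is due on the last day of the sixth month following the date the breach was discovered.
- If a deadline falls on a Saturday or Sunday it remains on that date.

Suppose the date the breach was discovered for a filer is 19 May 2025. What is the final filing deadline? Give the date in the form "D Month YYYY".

30 November 2025

6 months after 19 May 2025 falls in November 2025; the last day of that month is 30 November 2025.
30 November 2025 falls on a Sunday. The rules make no weekend/holiday allowance, so it remains 30 November 2025.
Deadline: 30 November 2025.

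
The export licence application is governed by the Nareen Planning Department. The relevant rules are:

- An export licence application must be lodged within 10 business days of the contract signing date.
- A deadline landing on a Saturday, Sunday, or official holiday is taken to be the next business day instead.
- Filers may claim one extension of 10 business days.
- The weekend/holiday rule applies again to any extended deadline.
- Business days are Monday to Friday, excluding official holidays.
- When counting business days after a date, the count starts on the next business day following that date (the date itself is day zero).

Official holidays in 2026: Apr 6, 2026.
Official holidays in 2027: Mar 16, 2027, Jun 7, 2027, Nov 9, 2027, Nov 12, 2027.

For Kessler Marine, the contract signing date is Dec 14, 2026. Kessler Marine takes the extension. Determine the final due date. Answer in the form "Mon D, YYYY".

Jan 11, 2027

Starting the day after Dec 14, 2026 and counting 10 business days lands on Dec 28, 2026.
Dec 28, 2026 (Monday) is already a business day.
Applying the 10-business-day extension: 10 business days after Dec 28, 2026 is Jan 11, 2027.
Since Jan 11, 2027 is a Monday and not a holiday, the date is unchanged.
Final deadline: Jan 11, 2027.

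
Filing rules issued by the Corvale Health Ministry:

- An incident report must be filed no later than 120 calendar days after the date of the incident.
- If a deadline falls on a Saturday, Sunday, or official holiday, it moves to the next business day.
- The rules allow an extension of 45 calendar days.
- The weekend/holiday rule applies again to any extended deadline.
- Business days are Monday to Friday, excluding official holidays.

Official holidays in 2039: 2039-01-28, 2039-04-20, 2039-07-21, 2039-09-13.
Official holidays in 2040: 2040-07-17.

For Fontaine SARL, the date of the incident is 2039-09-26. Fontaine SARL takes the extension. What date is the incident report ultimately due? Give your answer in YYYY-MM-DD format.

Trigger date 2039-09-26 + 120 calendar days = 2040-01-24.
2040-01-24 falls on a Tuesday, which is a business day, so no adjustment is needed.
Add the 45 calendar-day extension to 2040-01-24: 2040-03-09.
Since 2040-03-09 is a Friday and not a holiday, the date is unchanged.
The final due date is 2040-03-09.

2040-03-09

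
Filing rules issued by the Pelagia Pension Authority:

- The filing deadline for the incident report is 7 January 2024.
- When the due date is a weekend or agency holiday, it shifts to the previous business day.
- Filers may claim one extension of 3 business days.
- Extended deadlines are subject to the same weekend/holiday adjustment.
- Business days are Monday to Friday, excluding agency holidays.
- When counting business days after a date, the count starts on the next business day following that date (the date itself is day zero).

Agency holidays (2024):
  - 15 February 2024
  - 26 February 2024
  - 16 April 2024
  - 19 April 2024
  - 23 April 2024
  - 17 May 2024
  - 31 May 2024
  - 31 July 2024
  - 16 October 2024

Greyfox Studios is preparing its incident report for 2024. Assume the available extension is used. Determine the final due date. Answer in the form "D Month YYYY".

10 January 2024

The stated deadline is 7 January 2024.
7 January 2024 is a Sunday, so it moves to the preceding business day, 5 January 2024 (Friday).
The 3-business-day extension runs from 5 January 2024 to 10 January 2024.
10 January 2024 falls on a Wednesday, which is a business day, so no adjustment is needed.
Final deadline: 10 January 2024.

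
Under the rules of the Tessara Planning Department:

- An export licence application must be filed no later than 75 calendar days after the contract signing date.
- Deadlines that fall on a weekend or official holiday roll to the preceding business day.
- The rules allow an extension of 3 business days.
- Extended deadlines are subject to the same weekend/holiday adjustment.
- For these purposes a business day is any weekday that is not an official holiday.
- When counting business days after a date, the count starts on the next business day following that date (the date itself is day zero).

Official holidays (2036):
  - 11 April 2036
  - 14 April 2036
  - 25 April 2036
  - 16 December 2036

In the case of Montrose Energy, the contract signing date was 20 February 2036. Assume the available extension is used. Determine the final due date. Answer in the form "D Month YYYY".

Trigger date 20 February 2036 + 75 calendar days = 5 May 2036.
5 May 2036 (Monday) is already a business day.
The 3-business-day extension runs from 5 May 2036 to 8 May 2036.
8 May 2036 (Thursday) is already a business day.
Deadline: 8 May 2036.

8 May 2036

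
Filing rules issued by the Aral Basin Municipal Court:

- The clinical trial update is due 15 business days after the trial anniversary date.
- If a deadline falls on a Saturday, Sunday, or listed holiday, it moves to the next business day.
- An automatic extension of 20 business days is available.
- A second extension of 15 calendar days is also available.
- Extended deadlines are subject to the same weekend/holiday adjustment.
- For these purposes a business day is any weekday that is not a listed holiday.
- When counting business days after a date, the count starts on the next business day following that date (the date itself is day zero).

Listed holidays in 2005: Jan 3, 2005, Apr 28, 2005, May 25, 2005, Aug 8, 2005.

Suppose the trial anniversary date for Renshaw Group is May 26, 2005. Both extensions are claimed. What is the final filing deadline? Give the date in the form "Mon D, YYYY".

Jul 29, 2005

Starting the day after May 26, 2005 and counting 15 business days lands on Jun 16, 2005.
Since Jun 16, 2005 is a Thursday and not a holiday, the date is unchanged.
Applying the 20-business-day extension: 20 business days after Jun 16, 2005 is Jul 14, 2005.
Jul 14, 2005 (Thursday) is already a business day.
With the 15-day extension, Jul 14, 2005 becomes Jul 29, 2005.
Jul 29, 2005 is a Friday and not a listed holiday, so it stands.
The final due date is Jul 29, 2005.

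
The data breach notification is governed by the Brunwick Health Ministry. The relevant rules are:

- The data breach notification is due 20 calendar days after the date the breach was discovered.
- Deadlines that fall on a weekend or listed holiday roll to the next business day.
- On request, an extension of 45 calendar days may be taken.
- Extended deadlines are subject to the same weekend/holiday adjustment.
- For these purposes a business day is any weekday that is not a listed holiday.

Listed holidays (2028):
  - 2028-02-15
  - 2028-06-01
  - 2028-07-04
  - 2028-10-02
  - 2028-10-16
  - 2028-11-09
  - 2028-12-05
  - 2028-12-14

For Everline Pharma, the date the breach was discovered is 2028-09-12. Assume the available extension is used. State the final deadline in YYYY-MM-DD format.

2028-11-17

Adding 20 calendar days to 2028-09-12 gives 2028-10-02.
2028-10-02 is a listed holiday, so it moves to the next business day, 2028-10-03 (Tuesday).
Applying the 45-calendar-day extension: 2028-10-03 + 45 days = 2028-11-17.
2028-11-17 falls on a Friday, which is a business day, so no adjustment is needed.
So the filing is due 2028-11-17.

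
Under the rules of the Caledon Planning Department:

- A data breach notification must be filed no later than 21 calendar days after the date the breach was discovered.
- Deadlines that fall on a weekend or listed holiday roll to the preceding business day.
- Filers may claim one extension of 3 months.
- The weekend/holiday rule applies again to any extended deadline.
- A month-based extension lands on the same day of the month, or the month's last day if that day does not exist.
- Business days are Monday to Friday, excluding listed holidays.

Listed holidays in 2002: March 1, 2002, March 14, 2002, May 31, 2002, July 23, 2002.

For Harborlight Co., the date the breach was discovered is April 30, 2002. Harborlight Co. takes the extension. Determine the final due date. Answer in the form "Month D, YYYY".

Adding 21 calendar days to April 30, 2002 gives May 21, 2002.
May 21, 2002 (Tuesday) is already a business day.
The 3 months extension carries May 21, 2002 to August 21, 2002.
Since August 21, 2002 is a Wednesday and not a holiday, the date is unchanged.
The final due date is August 21, 2002.

August 21, 2002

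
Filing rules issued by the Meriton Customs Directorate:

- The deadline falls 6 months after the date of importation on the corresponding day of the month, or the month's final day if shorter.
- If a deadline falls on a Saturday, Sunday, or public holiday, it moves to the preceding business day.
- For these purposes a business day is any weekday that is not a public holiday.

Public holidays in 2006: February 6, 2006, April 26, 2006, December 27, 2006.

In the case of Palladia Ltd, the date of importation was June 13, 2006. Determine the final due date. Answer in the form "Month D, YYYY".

December 13, 2006

Moving 6 months forward from June 13, 2006 on the corresponding day gives December 13, 2006.
December 13, 2006 (Wednesday) is already a business day.
The final due date is December 13, 2006.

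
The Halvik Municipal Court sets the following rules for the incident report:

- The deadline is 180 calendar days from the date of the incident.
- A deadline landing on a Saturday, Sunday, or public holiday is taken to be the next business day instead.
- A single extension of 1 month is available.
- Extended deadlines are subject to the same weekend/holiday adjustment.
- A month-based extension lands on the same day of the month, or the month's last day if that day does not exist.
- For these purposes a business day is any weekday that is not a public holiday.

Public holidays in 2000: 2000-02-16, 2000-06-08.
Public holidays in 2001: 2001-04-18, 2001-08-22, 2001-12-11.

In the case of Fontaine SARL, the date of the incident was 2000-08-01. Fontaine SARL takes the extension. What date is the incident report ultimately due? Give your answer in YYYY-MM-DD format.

Trigger date 2000-08-01 + 180 calendar days = 2001-01-28.
2001-01-28 falls on a Sunday. Rolling to the next business day gives 2001-01-29, a Monday.
Add 1 month to 2001-01-29: 2001-02-28 (day 29 does not exist in February, so the month's last day is used).
2001-02-28 is a Wednesday and not a listed holiday, so it stands.
Deadline: 2001-02-28.

2001-02-28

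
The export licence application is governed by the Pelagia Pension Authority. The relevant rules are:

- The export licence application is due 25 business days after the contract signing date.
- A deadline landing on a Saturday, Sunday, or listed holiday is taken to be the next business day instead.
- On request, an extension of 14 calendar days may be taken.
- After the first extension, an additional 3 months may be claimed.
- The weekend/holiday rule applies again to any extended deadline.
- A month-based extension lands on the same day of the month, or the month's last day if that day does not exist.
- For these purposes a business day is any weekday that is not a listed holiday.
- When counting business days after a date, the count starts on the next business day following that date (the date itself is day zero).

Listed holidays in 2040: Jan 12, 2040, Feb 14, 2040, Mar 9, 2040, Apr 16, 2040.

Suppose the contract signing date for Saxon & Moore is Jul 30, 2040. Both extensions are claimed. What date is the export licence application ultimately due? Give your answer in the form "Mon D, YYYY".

Dec 17, 2040

Starting the day after Jul 30, 2040 and counting 25 business days lands on Sep 3, 2040.
Sep 3, 2040 falls on a Monday, which is a business day, so no adjustment is needed.
The 14-calendar-day extension moves the deadline from Sep 3, 2040 to Sep 17, 2040.
Sep 17, 2040 is a Monday and not a listed holiday, so it stands.
Add 3 months to Sep 17, 2040: Dec 17, 2040.
Since Dec 17, 2040 is a Monday and not a holiday, the date is unchanged.
Deadline: Dec 17, 2040.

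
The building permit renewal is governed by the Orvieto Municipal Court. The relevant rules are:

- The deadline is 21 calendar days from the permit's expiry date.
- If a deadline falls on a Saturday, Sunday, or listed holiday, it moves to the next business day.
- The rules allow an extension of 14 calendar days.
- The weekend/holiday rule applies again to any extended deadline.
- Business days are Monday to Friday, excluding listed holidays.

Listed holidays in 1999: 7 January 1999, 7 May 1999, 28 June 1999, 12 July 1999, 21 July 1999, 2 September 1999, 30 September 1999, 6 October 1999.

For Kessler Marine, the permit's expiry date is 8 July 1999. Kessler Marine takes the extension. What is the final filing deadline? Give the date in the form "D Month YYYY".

Adding 21 calendar days to 8 July 1999 gives 29 July 1999.
29 July 1999 (Thursday) is already a business day.
With the 14-day extension, 29 July 1999 becomes 12 August 1999.
Since 12 August 1999 is a Thursday and not a holiday, the date is unchanged.
The final due date is 12 August 1999.

12 August 1999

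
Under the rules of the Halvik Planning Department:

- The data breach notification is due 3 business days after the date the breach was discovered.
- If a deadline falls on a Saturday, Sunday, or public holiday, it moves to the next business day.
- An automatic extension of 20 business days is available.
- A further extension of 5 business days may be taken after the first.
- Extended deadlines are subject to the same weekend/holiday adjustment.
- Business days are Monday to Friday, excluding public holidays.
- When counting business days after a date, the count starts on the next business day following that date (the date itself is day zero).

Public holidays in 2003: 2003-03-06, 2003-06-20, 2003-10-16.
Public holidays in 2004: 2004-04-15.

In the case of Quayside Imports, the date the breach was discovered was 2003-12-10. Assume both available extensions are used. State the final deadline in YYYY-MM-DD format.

Starting the day after 2003-12-10 and counting 3 business days lands on 2003-12-15.
2003-12-15 (Monday) is already a business day.
Applying the 20-business-day extension: 20 business days after 2003-12-15 is 2004-01-12.
2004-01-12 is a Monday and not a listed holiday, so it stands.
Counting 5 further business days from 2004-01-12 reaches 2004-01-19.
2004-01-19 is a Monday and not a listed holiday, so it stands.
Deadline: 2004-01-19.

2004-01-19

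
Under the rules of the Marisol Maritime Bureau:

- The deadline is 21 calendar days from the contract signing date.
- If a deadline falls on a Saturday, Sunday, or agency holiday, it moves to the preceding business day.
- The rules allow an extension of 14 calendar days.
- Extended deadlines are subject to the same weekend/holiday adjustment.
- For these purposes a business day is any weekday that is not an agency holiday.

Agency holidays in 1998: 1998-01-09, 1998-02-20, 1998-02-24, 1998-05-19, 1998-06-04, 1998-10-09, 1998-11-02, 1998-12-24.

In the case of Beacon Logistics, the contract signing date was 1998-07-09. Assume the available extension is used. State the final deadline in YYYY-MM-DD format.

21 calendar days after 1998-07-09 is 1998-07-30.
1998-07-30 is a Thursday and not a listed holiday, so it stands.
Applying the 14-calendar-day extension: 1998-07-30 + 14 days = 1998-08-13.
1998-08-13 (Thursday) is already a business day.
Final deadline: 1998-08-13.

1998-08-13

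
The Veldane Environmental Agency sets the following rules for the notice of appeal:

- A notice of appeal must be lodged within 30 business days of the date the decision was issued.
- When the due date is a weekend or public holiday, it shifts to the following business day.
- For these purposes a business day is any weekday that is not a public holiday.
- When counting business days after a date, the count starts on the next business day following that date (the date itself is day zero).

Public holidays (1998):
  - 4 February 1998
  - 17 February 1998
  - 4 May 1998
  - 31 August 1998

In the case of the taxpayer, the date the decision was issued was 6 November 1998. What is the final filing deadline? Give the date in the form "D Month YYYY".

18 December 1998

Counting 30 business days after 6 November 1998 (skipping weekends and listed holidays) reaches 18 December 1998.
18 December 1998 is a Friday and not a listed holiday, so it stands.
So the filing is due 18 December 1998.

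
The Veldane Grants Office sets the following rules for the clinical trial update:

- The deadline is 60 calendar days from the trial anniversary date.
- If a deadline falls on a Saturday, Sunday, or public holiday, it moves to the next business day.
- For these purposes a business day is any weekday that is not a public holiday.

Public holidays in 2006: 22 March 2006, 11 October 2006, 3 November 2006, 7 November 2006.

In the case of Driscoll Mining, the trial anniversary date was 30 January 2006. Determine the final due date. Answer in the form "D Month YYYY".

60 calendar days after 30 January 2006 is 31 March 2006.
31 March 2006 is a Friday and not a listed holiday, so it stands.
The final due date is 31 March 2006.

31 March 2006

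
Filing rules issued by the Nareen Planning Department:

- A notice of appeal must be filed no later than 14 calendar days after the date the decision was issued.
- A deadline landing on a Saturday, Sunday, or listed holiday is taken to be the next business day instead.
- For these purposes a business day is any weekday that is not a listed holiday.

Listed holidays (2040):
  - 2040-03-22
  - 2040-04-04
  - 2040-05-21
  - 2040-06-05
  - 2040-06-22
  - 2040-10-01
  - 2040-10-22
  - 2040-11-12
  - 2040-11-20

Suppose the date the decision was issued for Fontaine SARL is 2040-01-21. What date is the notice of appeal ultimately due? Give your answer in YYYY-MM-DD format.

2040-02-06

Adding 14 calendar days to 2040-01-21 gives 2040-02-04.
2040-02-04 is a Saturday; the next business day is 2040-02-06 (Monday).
So the filing is due 2040-02-06.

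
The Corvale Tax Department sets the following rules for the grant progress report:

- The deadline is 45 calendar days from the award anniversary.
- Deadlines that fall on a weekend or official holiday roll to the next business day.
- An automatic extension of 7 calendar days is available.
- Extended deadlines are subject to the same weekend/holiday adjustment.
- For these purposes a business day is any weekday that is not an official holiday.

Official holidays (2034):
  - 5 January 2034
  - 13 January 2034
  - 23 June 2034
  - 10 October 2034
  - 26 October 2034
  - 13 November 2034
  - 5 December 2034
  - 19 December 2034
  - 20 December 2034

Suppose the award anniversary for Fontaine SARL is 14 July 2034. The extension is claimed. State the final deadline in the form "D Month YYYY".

4 September 2034

From 14 July 2034, 45 calendar days later is 28 August 2034.
28 August 2034 (Monday) is already a business day.
With the 7-day extension, 28 August 2034 becomes 4 September 2034.
4 September 2034 falls on a Monday, which is a business day, so no adjustment is needed.
The final due date is 4 September 2034.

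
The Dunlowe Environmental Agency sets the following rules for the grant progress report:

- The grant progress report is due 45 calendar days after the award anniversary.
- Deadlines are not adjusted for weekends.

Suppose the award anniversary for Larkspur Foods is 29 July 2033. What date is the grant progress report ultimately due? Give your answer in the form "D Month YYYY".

12 September 2033

Adding 45 calendar days to 29 July 2033 gives 12 September 2033.
No adjustment is made for weekends or holidays, so 12 September 2033 stands.
The final due date is 12 September 2033.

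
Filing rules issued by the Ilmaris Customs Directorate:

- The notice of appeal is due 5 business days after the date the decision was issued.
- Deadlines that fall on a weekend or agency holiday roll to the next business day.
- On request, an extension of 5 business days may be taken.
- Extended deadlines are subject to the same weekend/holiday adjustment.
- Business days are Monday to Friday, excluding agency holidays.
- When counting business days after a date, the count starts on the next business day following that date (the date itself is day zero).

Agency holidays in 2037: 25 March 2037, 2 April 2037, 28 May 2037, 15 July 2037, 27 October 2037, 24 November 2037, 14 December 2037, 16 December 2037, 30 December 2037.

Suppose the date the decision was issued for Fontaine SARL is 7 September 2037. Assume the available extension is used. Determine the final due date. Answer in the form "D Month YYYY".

Starting the day after 7 September 2037 and counting 5 business days lands on 14 September 2037.
14 September 2037 (Monday) is already a business day.
Counting 5 further business days from 14 September 2037 reaches 21 September 2037.
21 September 2037 (Monday) is already a business day.
Deadline: 21 September 2037.

21 September 2037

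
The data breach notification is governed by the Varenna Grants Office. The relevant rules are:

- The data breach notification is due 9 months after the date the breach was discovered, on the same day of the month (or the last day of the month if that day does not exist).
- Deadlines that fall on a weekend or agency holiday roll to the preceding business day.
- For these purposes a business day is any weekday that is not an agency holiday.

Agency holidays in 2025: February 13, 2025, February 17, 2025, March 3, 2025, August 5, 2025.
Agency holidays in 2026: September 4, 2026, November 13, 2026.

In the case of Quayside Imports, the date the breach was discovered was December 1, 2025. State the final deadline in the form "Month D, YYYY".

September 1, 2026

Moving 9 months forward from December 1, 2025 on the corresponding day gives September 1, 2026.
September 1, 2026 is a Tuesday and not a listed holiday, so it stands.
Final deadline: September 1, 2026.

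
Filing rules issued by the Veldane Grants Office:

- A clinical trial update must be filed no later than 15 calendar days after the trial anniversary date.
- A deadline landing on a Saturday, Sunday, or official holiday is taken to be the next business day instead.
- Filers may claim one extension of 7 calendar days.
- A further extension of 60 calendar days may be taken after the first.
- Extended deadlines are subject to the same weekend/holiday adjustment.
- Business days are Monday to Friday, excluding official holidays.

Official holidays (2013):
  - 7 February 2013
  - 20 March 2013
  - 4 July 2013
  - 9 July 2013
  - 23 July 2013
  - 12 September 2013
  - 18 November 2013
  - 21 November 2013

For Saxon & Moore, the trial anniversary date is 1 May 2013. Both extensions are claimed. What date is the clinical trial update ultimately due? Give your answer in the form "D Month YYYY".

22 July 2013

15 calendar days after 1 May 2013 is 16 May 2013.
Since 16 May 2013 is a Thursday and not a holiday, the date is unchanged.
Add the 7 calendar-day extension to 16 May 2013: 23 May 2013.
23 May 2013 (Thursday) is already a business day.
The 60-calendar-day extension moves the deadline from 23 May 2013 to 22 July 2013.
22 July 2013 (Monday) is already a business day.
So the filing is due 22 July 2013.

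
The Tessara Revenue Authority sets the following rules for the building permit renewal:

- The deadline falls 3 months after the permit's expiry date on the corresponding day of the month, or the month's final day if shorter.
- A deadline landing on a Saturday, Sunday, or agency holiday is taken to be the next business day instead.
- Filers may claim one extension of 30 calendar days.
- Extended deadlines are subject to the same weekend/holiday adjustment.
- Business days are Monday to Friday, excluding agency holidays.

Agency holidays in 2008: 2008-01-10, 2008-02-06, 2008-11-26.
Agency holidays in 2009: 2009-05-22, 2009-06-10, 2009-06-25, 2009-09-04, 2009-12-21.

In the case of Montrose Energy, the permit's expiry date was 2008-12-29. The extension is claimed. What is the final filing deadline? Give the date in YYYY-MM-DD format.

2009-04-29

3 months after 2008-12-29, on the same day of the month, is 2009-03-29.
2009-03-29 is a Sunday; the next business day is 2009-03-30 (Monday).
The 30-calendar-day extension moves the deadline from 2009-03-30 to 2009-04-29.
2009-04-29 falls on a Wednesday, which is a business day, so no adjustment is needed.
The final due date is 2009-04-29.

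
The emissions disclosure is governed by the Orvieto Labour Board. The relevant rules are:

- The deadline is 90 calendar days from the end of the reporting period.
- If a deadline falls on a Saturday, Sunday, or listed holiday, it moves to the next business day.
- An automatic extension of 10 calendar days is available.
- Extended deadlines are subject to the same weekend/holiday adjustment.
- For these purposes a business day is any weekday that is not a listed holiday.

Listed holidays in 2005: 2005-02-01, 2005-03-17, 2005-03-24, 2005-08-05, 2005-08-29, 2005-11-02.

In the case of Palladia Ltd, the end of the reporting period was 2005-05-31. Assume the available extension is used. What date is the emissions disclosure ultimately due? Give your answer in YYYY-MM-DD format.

Trigger date 2005-05-31 + 90 calendar days = 2005-08-29.
Because 2005-08-29 is a listed holiday, the deadline becomes 2005-08-30 (Tuesday).
The 10-calendar-day extension moves the deadline from 2005-08-30 to 2005-09-09.
2005-09-09 falls on a Friday, which is a business day, so no adjustment is needed.
Deadline: 2005-09-09.

2005-09-09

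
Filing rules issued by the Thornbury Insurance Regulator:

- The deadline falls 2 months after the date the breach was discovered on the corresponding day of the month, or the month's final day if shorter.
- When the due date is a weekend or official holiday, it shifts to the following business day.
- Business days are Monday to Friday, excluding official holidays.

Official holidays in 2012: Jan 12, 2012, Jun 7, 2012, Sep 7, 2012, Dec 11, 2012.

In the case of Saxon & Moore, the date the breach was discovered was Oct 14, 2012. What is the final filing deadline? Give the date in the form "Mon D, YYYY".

2 months from Oct 14, 2012 is Dec 14, 2012.
Dec 14, 2012 (Friday) is already a business day.
Deadline: Dec 14, 2012.

Dec 14, 2012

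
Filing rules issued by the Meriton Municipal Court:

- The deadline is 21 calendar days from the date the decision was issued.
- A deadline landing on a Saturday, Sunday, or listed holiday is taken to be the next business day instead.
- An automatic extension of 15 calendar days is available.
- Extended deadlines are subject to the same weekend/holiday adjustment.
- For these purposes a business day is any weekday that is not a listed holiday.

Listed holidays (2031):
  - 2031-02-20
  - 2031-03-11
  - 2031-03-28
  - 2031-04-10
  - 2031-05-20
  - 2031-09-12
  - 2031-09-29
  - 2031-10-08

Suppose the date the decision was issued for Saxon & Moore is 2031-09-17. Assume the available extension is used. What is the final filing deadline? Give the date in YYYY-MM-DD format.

Adding 21 calendar days to 2031-09-17 gives 2031-10-08.
2031-10-08 falls on a listed holiday. Rolling to the next business day gives 2031-10-09, a Thursday.
With the 15-day extension, 2031-10-09 becomes 2031-10-24.
2031-10-24 falls on a Friday, which is a business day, so no adjustment is needed.
Final deadline: 2031-10-24.

2031-10-24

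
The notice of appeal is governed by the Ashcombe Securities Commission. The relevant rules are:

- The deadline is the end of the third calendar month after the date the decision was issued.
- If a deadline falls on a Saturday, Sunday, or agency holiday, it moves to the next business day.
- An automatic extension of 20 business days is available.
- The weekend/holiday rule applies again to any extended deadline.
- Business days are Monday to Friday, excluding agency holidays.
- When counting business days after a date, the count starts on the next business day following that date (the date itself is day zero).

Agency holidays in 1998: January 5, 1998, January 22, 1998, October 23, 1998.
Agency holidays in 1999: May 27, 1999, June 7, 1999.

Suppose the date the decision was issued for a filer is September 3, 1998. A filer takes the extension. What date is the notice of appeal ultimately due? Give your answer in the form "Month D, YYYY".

January 28, 1999

3 months after September 3, 1998 falls in December 1998; the last day of that month is December 31, 1998.
December 31, 1998 falls on a Thursday, which is a business day, so no adjustment is needed.
Counting 20 further business days from December 31, 1998 reaches January 28, 1999.
January 28, 1999 falls on a Thursday, which is a business day, so no adjustment is needed.
Final deadline: January 28, 1999.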